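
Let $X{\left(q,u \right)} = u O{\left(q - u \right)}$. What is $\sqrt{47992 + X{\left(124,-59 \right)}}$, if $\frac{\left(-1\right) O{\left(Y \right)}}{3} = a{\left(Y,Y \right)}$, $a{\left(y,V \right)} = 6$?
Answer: $\sqrt{49054} \approx 221.48$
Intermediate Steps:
$O{\left(Y \right)} = -18$ ($O{\left(Y \right)} = \left(-3\right) 6 = -18$)
$X{\left(q,u \right)} = - 18 u$ ($X{\left(q,u \right)} = u \left(-18\right) = - 18 u$)
$\sqrt{47992 + X{\left(124,-59 \right)}} = \sqrt{47992 - -1062} = \sqrt{47992 + 1062} = \sqrt{49054}$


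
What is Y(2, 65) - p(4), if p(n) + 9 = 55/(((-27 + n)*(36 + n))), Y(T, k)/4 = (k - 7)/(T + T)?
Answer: 12339/184 ≈ 67.060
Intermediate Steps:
Y(T, k) = 2*(-7 + k)/T (Y(T, k) = 4*((k - 7)/(T + T)) = 4*((-7 + k)/((2*T))) = 4*((-7 + k)*(1/(2*T))) = 4*((-7 + k)/(2*T)) = 2*(-7 + k)/T)
p(n) = -9 + 55/((-27 + n)*(36 + n)) (p(n) = -9 + 55/(((-27 + n)*(36 + n))) = -9 + 55*(1/((-27 + n)*(36 + n))) = -9 + 55/((-27 + n)*(36 + n)))
Y(2, 65) - p(4) = 2*(-7 + 65)/2 - (8803 - 81*4 - 9*4**2)/(-972 + 4**2 + 9*4) = 2*(1/2)*58 - (8803 - 324 - 9*16)/(-972 + 16 + 36) = 58 - (8803 - 324 - 144)/(-920) = 58 - (-1)*8335/920 = 58 - 1*(-1667/184) = 58 + 1667/184 = 12339/184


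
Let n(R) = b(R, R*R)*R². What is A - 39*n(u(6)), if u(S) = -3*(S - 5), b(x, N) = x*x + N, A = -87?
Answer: -6405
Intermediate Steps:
b(x, N) = N + x² (b(x, N) = x² + N = N + x²)
u(S) = 15 - 3*S (u(S) = -3*(-5 + S) = 15 - 3*S)
n(R) = 2*R⁴ (n(R) = (R*R + R²)*R² = (R² + R²)*R² = (2*R²)*R² = 2*R⁴)
A - 39*n(u(6)) = -87 - 78*(15 - 3*6)⁴ = -87 - 78*(15 - 18)⁴ = -87 - 78*(-3)⁴ = -87 - 78*81 = -87 - 39*162 = -87 - 6318 = -6405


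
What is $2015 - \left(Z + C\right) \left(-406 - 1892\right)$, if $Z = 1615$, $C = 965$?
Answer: $5930855$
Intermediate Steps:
$2015 - \left(Z + C\right) \left(-406 - 1892\right) = 2015 - \left(1615 + 965\right) \left(-406 - 1892\right) = 2015 - 2580 \left(-2298\right) = 2015 - -5928840 = 2015 + 5928840 = 5930855$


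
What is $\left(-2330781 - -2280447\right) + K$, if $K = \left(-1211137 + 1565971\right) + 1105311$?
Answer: $1409811$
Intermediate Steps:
$K = 1460145$ ($K = 354834 + 1105311 = 1460145$)
$\left(-2330781 - -2280447\right) + K = \left(-2330781 - -2280447\right) + 1460145 = \left(-2330781 + 2280447\right) + 1460145 = -50334 + 1460145 = 1409811$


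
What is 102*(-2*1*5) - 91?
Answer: -1111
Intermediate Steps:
102*(-2*1*5) - 91 = 102*(-2*5) - 91 = 102*(-10) - 91 = -1020 - 91 = -1111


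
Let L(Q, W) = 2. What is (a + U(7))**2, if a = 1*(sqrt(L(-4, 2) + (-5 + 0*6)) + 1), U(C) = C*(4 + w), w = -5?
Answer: (-6 + I*sqrt(3))**2 ≈ 33.0 - 20.785*I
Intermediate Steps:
U(C) = -C (U(C) = C*(4 - 5) = C*(-1) = -C)
a = 1 + I*sqrt(3) (a = 1*(sqrt(2 + (-5 + 0*6)) + 1) = 1*(sqrt(2 + (-5 + 0)) + 1) = 1*(sqrt(2 - 5) + 1) = 1*(sqrt(-3) + 1) = 1*(I*sqrt(3) + 1) = 1*(1 + I*sqrt(3)) = 1 + I*sqrt(3) ≈ 1.0 + 1.732*I)
(a + U(7))**2 = ((1 + I*sqrt(3)) - 1*7)**2 = ((1 + I*sqrt(3)) - 7)**2 = (-6 + I*sqrt(3))**2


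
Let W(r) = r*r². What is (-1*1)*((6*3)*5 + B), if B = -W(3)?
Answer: -63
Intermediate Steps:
W(r) = r³
B = -27 (B = -1*3³ = -1*27 = -27)
(-1*1)*((6*3)*5 + B) = (-1*1)*((6*3)*5 - 27) = -(18*5 - 27) = -(90 - 27) = -1*63 = -63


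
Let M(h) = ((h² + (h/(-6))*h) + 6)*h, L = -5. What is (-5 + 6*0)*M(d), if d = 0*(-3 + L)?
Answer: 0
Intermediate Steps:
d = 0 (d = 0*(-3 - 5) = 0*(-8) = 0)
M(h) = h*(6 + 5*h²/6) (M(h) = ((h² + (h*(-⅙))*h) + 6)*h = ((h² + (-h/6)*h) + 6)*h = ((h² - h²/6) + 6)*h = (5*h²/6 + 6)*h = (6 + 5*h²/6)*h = h*(6 + 5*h²/6))
(-5 + 6*0)*M(d) = (-5 + 6*0)*((⅙)*0*(36 + 5*0²)) = (-5 + 0)*((⅙)*0*(36 + 5*0)) = -5*0*(36 + 0)/6 = -5*0*36/6 = -5*0 = 0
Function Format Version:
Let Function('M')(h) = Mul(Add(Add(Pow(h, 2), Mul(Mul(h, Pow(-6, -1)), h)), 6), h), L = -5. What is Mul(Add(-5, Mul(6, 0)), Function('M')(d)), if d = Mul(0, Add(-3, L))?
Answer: 0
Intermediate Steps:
d = 0 (d = Mul(0, Add(-3, -5)) = Mul(0, -8) = 0)
Function('M')(h) = Mul(h, Add(6, Mul(Rational(5, 6), Pow(h, 2)))) (Function('M')(h) = Mul(Add(Add(Pow(h, 2), Mul(Mul(h, Rational(-1, 6)), h)), 6), h) = Mul(Add(Add(Pow(h, 2), Mul(Mul(Rational(-1, 6), h), h)), 6), h) = Mul(Add(Add(Pow(h, 2), Mul(Rational(-1, 6), Pow(h, 2))), 6), h) = Mul(Add(Mul(Rational(5, 6), Pow(h, 2)), 6), h) = Mul(Add(6, Mul(Rational(5, 6), Pow(h, 2))), h) = Mul(h, Add(6, Mul(Rational(5, 6), Pow(h, 2)))))
Mul(Add(-5, Mul(6, 0)), Function('M')(d)) = Mul(Add(-5, Mul(6, 0)), Mul(Rational(1, 6), 0, Add(36, Mul(5, Pow(0, 2))))) = Mul(Add(-5, 0), Mul(Rational(1, 6), 0, Add(36, Mul(5, 0)))) = Mul(-5, Mul(Rational(1, 6), 0, Add(36, 0))) = Mul(-5, Mul(Rational(1, 6), 0, 36)) = Mul(-5, 0) = 0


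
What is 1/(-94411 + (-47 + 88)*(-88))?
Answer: -1/98019 ≈ -1.0202e-5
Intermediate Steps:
1/(-94411 + (-47 + 88)*(-88)) = 1/(-94411 + 41*(-88)) = 1/(-94411 - 3608) = 1/(-98019) = -1/98019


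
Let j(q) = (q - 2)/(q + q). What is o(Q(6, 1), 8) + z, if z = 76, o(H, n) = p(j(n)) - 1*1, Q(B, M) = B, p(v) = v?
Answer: 603/8 ≈ 75.375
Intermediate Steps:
j(q) = (-2 + q)/(2*q) (j(q) = (-2 + q)/((2*q)) = (-2 + q)*(1/(2*q)) = (-2 + q)/(2*q))
o(H, n) = -1 + (-2 + n)/(2*n) (o(H, n) = (-2 + n)/(2*n) - 1*1 = (-2 + n)/(2*n) - 1 = -1 + (-2 + n)/(2*n))
o(Q(6, 1), 8) + z = (½)*(-2 - 1*8)/8 + 76 = (½)*(⅛)*(-2 - 8) + 76 = (½)*(⅛)*(-10) + 76 = -5/8 + 76 = 603/8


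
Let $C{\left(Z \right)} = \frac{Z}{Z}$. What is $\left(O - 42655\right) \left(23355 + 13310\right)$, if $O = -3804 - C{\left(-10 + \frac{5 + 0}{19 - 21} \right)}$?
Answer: $-1703455900$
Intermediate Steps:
$C{\left(Z \right)} = 1$
$O = -3805$ ($O = -3804 - 1 = -3805$)
$\left(O - 42655\right) \left(23355 + 13310\right) = \left(-3805 - 42655\right) \left(23355 + 13310\right) = \left(-46460\right) 36665 = -1703455900$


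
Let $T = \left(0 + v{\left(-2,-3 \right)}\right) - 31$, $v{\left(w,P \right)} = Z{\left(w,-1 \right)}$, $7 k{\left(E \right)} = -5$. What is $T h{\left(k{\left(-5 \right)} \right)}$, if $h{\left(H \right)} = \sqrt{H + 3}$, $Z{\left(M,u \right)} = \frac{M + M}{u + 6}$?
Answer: $- \frac{636 \sqrt{7}}{35} \approx -48.077$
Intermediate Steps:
$Z{\left(M,u \right)} = \frac{2 M}{6 + u}$
$k{\left(E \right)} = - \frac{5}{7}$ ($k{\left(E \right)} = \frac{1}{7} \left(-5\right) = - \frac{5}{7}$)
$v{\left(w,P \right)} = \frac{2 w}{5}$ ($v{\left(w,P \right)} = \frac{2 w}{6 - 1} = \frac{2 w}{5}$)
$h{\left(H \right)} = \sqrt{3 + H}$
$T = - \frac{159}{5}$ ($T = \left(0 + \frac{2}{5} \left(-2\right)\right) - 31 = \left(0 - \frac{4}{5}\right) - 31 = - \frac{4}{5} - 31 = - \frac{159}{5} \approx -31.8$)
$T h{\left(k{\left(-5 \right)} \right)} = - \frac{159 \sqrt{3 - \frac{5}{7}}}{5} = - \frac{159 \sqrt{\frac{16}{7}}}{5} = - \frac{159 \frac{4 \sqrt{7}}{7}}{5} = - \frac{636 \sqrt{7}}{35}$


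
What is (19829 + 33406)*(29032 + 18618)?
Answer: 2536647750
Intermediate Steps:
(19829 + 33406)*(29032 + 18618) = 53235*47650 = 2536647750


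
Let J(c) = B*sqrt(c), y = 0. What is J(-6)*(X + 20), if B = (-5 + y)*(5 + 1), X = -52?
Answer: 960*I*sqrt(6) ≈ 2351.5*I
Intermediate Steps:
B = -30 (B = (-5 + 0)*(5 + 1) = -5*6 = -30)
J(c) = -30*sqrt(c)
J(-6)*(X + 20) = (-30*I*sqrt(6))*(-52 + 20) = -30*I*sqrt(6)*(-32) = 960*I*sqrt(6)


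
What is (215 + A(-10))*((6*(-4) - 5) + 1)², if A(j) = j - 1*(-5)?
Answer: 164640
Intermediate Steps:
A(j) = 5 + j (A(j) = j + 5 = 5 + j)
(215 + A(-10))*((6*(-4) - 5) + 1)² = (215 + (5 - 10))*((6*(-4) - 5) + 1)² = (215 - 5)*((-24 - 5) + 1)² = 210*(-29 + 1)² = 210*(-28)² = 210*784 = 164640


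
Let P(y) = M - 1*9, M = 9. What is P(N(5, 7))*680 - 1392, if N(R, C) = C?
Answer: -1392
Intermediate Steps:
P(y) = 0 (P(y) = 9 - 1*9 = 9 - 9 = 0)
P(N(5, 7))*680 - 1392 = 0*680 - 1392 = 0 - 1392 = -1392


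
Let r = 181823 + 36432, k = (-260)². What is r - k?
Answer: 150655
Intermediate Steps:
k = 67600
r = 218255
r - k = 218255 - 1*67600 = 218255 - 67600 = 150655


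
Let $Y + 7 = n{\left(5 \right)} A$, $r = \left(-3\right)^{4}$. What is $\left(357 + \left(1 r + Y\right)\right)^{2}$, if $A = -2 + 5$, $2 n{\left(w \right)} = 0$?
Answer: $185761$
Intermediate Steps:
$n{\left(w \right)} = 0$ ($n{\left(w \right)} = \frac{1}{2} \cdot 0 = 0$)
$A = 3$
$r = 81$
$Y = -7$ ($Y = -7 + 0 \cdot 3 = -7 + 0 = -7$)
$\left(357 + \left(1 r + Y\right)\right)^{2} = \left(357 + \left(1 \cdot 81 - 7\right)\right)^{2} = \left(357 + \left(81 - 7\right)\right)^{2} = \left(357 + 74\right)^{2} = 431^{2} = 185761$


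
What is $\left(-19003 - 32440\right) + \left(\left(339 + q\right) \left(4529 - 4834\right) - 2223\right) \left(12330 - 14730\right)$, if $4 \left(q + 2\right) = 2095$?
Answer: $635352757$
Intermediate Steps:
$q = \frac{2087}{4}$ ($q = -2 + \frac{1}{4} \cdot 2095 = -2 + \frac{2095}{4} = \frac{2087}{4} \approx 521.75$)
$\left(-19003 - 32440\right) + \left(\left(339 + q\right) \left(4529 - 4834\right) - 2223\right) \left(12330 - 14730\right) = \left(-19003 - 32440\right) + \left(\left(339 + \frac{2087}{4}\right) \left(4529 - 4834\right) - 2223\right) \left(12330 - 14730\right) = -51443 + \left(\frac{3443}{4} \left(-305\right) - 2223\right) \left(-2400\right) = -51443 + \left(- \frac{1050115}{4} - 2223\right) \left(-2400\right) = -51443 - -635404200 = -51443 + 635404200 = 635352757$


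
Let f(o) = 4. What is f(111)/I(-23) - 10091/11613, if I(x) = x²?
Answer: -5291687/6143277 ≈ -0.86138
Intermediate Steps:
f(111)/I(-23) - 10091/11613 = 4/((-23)²) - 10091/11613 = 4/529 - 10091*1/11613 = 4*(1/529) - 10091/11613 = 4/529 - 10091/11613 = -5291687/6143277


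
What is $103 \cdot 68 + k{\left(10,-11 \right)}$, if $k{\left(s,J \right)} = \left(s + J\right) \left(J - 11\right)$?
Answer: $7026$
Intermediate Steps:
$k{\left(s,J \right)} = \left(-11 + J\right) \left(J + s\right)$ ($k{\left(s,J \right)} = \left(J + s\right) \left(-11 + J\right) = \left(-11 + J\right) \left(J + s\right)$)
$103 \cdot 68 + k{\left(10,-11 \right)} = 103 \cdot 68 - \left(99 - 121\right) = 7004 + \left(121 + 121 - 110 - 110\right) = 7004 + 22 = 7026$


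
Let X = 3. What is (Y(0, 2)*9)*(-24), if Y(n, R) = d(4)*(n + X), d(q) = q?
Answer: -2592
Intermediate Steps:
Y(n, R) = 12 + 4*n (Y(n, R) = 4*(n + 3) = 4*(3 + n) = 12 + 4*n)
(Y(0, 2)*9)*(-24) = ((12 + 4*0)*9)*(-24) = ((12 + 0)*9)*(-24) = (12*9)*(-24) = 108*(-24) = -2592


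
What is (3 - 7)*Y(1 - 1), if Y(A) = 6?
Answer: -24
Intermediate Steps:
(3 - 7)*Y(1 - 1) = (3 - 7)*6 = -4*6 = -24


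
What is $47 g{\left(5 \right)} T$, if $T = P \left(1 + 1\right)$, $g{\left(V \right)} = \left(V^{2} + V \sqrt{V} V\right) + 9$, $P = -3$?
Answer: $-9588 - 7050 \sqrt{5} \approx -25352.0$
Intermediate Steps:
$g{\left(V \right)} = 9 + V^{2} + V^{\frac{5}{2}}$ ($g{\left(V \right)} = \left(V^{2} + V^{\frac{3}{2}} V\right) + 9 = \left(V^{2} + V^{\frac{5}{2}}\right) + 9 = 9 + V^{2} + V^{\frac{5}{2}}$)
$T = -6$ ($T = - 3 \left(1 + 1\right) = \left(-3\right) 2 = -6$)
$47 g{\left(5 \right)} T = 47 \left(9 + 5^{2} + 5^{\frac{5}{2}}\right) \left(-6\right) = 47 \left(9 + 25 + 25 \sqrt{5}\right) \left(-6\right) = 47 \left(34 + 25 \sqrt{5}\right) \left(-6\right) = \left(1598 + 1175 \sqrt{5}\right) \left(-6\right) = -9588 - 7050 \sqrt{5}$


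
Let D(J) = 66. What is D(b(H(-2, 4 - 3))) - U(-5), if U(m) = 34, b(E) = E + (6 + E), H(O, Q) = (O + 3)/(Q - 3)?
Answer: 32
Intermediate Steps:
H(O, Q) = (3 + O)/(-3 + Q)
b(E) = 6 + 2*E
D(b(H(-2, 4 - 3))) - U(-5) = 66 - 1*34 = 66 - 34 = 32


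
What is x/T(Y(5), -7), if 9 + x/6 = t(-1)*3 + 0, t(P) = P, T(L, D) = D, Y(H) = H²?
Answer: 72/7 ≈ 10.286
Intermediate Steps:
x = -72 (x = -54 + 6*(-1*3 + 0) = -54 + 6*(-3 + 0) = -54 + 6*(-3) = -54 - 18 = -72)
x/T(Y(5), -7) = -72/(-7) = -72*(-⅐) = 72/7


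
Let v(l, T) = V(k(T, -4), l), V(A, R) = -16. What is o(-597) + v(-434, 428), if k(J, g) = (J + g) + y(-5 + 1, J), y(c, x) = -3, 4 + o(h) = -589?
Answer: -609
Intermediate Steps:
o(h) = -593 (o(h) = -4 - 589 = -593)
k(J, g) = -3 + J + g (k(J, g) = (J + g) - 3 = -3 + J + g)
v(l, T) = -16
o(-597) + v(-434, 428) = -593 - 16 = -609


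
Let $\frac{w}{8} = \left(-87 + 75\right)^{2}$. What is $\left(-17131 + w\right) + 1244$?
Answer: $-14735$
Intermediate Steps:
$w = 1152$ ($w = 8 \left(-87 + 75\right)^{2} = 8 \left(-12\right)^{2} = 8 \cdot 144 = 1152$)
$\left(-17131 + w\right) + 1244 = \left(-17131 + 1152\right) + 1244 = -15979 + 1244 = -14735$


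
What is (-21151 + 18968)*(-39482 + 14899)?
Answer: 53664689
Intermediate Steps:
(-21151 + 18968)*(-39482 + 14899) = -2183*(-24583) = 53664689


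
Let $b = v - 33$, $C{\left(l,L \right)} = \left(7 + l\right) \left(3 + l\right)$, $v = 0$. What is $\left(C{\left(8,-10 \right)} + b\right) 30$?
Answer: $3960$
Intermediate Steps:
$C{\left(l,L \right)} = \left(3 + l\right) \left(7 + l\right)$
$b = -33$ ($b = 0 - 33 = -33$)
$\left(C{\left(8,-10 \right)} + b\right) 30 = \left(\left(21 + 8^{2} + 10 \cdot 8\right) - 33\right) 30 = \left(\left(21 + 64 + 80\right) - 33\right) 30 = \left(165 - 33\right) 30 = 132 \cdot 30 = 3960$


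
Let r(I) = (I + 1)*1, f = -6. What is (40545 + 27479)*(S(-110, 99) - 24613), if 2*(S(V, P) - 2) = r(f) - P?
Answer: -1677675912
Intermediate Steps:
r(I) = 1 + I (r(I) = (1 + I)*1 = 1 + I)
S(V, P) = -1/2 - P/2 (S(V, P) = 2 + ((1 - 6) - P)/2 = 2 + (-5 - P)/2 = 2 + (-5/2 - P/2) = -1/2 - P/2)
(40545 + 27479)*(S(-110, 99) - 24613) = (40545 + 27479)*((-1/2 - 1/2*99) - 24613) = 68024*((-1/2 - 99/2) - 24613) = 68024*(-50 - 24613) = 68024*(-24663) = -1677675912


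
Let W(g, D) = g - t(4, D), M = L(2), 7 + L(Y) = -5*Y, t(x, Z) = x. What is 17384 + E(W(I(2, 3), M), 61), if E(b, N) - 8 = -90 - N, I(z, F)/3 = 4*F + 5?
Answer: 17241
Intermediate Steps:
L(Y) = -7 - 5*Y
M = -17 (M = -7 - 5*2 = -7 - 10 = -17)
I(z, F) = 15 + 12*F (I(z, F) = 3*(4*F + 5) = 3*(5 + 4*F) = 15 + 12*F)
W(g, D) = -4 + g (W(g, D) = g - 1*4 = g - 4 = -4 + g)
E(b, N) = -82 - N (E(b, N) = 8 + (-90 - N) = -82 - N)
17384 + E(W(I(2, 3), M), 61) = 17384 + (-82 - 1*61) = 17384 + (-82 - 61) = 17384 - 143 = 17241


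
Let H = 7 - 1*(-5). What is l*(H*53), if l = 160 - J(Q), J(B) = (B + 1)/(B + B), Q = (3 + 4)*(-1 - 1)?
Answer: 710253/7 ≈ 1.0146e+5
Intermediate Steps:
H = 12 (H = 7 + 5 = 12)
Q = -14 (Q = 7*(-2) = -14)
J(B) = (1 + B)/(2*B) (J(B) = (1 + B)/((2*B)) = (1 + B)*(1/(2*B)) = (1 + B)/(2*B))
l = 4467/28 (l = 160 - (1 - 14)/(2*(-14)) = 160 - (-1)*(-13)/(2*14) = 160 - 1*13/28 = 160 - 13/28 = 4467/28 ≈ 159.54)
l*(H*53) = 4467*(12*53)/28 = (4467/28)*636 = 710253/7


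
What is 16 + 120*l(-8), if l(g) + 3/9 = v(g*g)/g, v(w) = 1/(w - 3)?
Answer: -1479/61 ≈ -24.246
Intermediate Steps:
v(w) = 1/(-3 + w)
l(g) = -⅓ + 1/(g*(-3 + g²)) (l(g) = -⅓ + 1/((-3 + g*g)*g) = -⅓ + 1/((-3 + g²)*g) = -⅓ + 1/(g*(-3 + g²)))
16 + 120*l(-8) = 16 + 120*((⅓)*(3 - 1*(-8)*(-3 + (-8)²))/(-8*(-3 + (-8)²))) = 16 + 120*((⅓)*(-⅛)*(3 - 1*(-8)*(-3 + 64))/(-3 + 64)) = 16 + 120*((⅓)*(-⅛)*(3 - 1*(-8)*61)/61) = 16 + 120*((⅓)*(-⅛)*(1/61)*(3 + 488)) = 16 + 120*((⅓)*(-⅛)*(1/61)*491) = 16 + 120*(-491/1464) = 16 - 2455/61 = -1479/61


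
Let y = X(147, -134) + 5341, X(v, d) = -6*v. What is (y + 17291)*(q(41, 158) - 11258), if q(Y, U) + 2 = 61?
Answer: -243578250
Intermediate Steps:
q(Y, U) = 59 (q(Y, U) = -2 + 61 = 59)
y = 4459 (y = -6*147 + 5341 = -882 + 5341 = 4459)
(y + 17291)*(q(41, 158) - 11258) = (4459 + 17291)*(59 - 11258) = 21750*(-11199) = -243578250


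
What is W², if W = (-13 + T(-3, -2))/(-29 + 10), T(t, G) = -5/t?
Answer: 1156/3249 ≈ 0.35580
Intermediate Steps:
W = 34/57 (W = (-13 - 5/(-3))/(-29 + 10) = (-13 - 5*(-⅓))/(-19) = (-13 + 5/3)*(-1/19) = -34/3*(-1/19) = 34/57 ≈ 0.59649)
W² = (34/57)² = 1156/3249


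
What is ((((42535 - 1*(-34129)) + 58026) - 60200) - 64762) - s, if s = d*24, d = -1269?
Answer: 40184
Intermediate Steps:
s = -30456 (s = -1269*24 = -30456)
((((42535 - 1*(-34129)) + 58026) - 60200) - 64762) - s = ((((42535 - 1*(-34129)) + 58026) - 60200) - 64762) - 1*(-30456) = ((((42535 + 34129) + 58026) - 60200) - 64762) + 30456 = (((76664 + 58026) - 60200) - 64762) + 30456 = ((134690 - 60200) - 64762) + 30456 = (74490 - 64762) + 30456 = 9728 + 30456 = 40184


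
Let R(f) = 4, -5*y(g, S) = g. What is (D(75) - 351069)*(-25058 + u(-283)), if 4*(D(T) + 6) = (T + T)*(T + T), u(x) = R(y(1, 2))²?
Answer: 8650758900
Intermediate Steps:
y(g, S) = -g/5
u(x) = 16 (u(x) = 4² = 16)
D(T) = -6 + T² (D(T) = -6 + ((T + T)*(T + T))/4 = -6 + ((2*T)*(2*T))/4 = -6 + (4*T²)/4 = -6 + T²)
(D(75) - 351069)*(-25058 + u(-283)) = ((-6 + 75²) - 351069)*(-25058 + 16) = ((-6 + 5625) - 351069)*(-25042) = (5619 - 351069)*(-25042) = -345450*(-25042) = 8650758900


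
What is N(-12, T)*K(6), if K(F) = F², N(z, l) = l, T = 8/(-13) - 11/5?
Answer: -6588/65 ≈ -101.35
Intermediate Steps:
T = -183/65 (T = 8*(-1/13) - 11*⅕ = -8/13 - 11/5 = -183/65 ≈ -2.8154)
N(-12, T)*K(6) = -183/65*6² = -183/65*36 = -6588/65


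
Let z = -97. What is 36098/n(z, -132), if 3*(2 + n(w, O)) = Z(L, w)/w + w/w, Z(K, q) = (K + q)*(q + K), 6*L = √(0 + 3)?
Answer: -14966291011464/14096123809 - 48909035808*√3/14096123809 ≈ -1067.7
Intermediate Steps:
L = √3/6 (L = √(0 + 3)/6 = √3/6 ≈ 0.28868)
Z(K, q) = (K + q)² (Z(K, q) = (K + q)*(K + q) = (K + q)²)
n(w, O) = -5/3 + (w + √3/6)²/(3*w) (n(w, O) = -2 + ((√3/6 + w)²/w + w/w)/3 = -2 + ((w + √3/6)²/w + 1)/3 = -2 + (1 + (w + √3/6)²/w)/3 = -2 + (⅓ + (w + √3/6)²/(3*w)) = -5/3 + (w + √3/6)²/(3*w))
36098/n(z, -132) = 36098/(((1/108)*((√3 + 6*(-97))² - 180*(-97))/(-97))) = 36098/(((1/108)*(-1/97)*((√3 - 582)² + 17460))) = 36098/(((1/108)*(-1/97)*((-582 + √3)² + 17460))) = 36098/(((1/108)*(-1/97)*(17460 + (-582 + √3)²))) = 36098/(-5/3 - (-582 + √3)²/10476)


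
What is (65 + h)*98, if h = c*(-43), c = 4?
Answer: -10486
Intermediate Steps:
h = -172 (h = 4*(-43) = -172)
(65 + h)*98 = (65 - 172)*98 = -107*98 = -10486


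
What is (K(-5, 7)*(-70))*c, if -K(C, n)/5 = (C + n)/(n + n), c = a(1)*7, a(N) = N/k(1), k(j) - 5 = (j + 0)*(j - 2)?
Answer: 175/2 ≈ 87.500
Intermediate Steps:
k(j) = 5 + j*(-2 + j) (k(j) = 5 + (j + 0)*(j - 2) = 5 + j*(-2 + j))
a(N) = N/4 (a(N) = N/(5 + 1² - 2*1) = N/(5 + 1 - 2) = N/4)
c = 7/4 (c = ((¼)*1)*7 = (¼)*7 = 7/4 ≈ 1.7500)
K(C, n) = -5*(C + n)/(2*n) (K(C, n) = -5*(C + n)/(n + n) = -5*(C + n)/(2*n))
(K(-5, 7)*(-70))*c = (((5/2)*(-1*(-5) - 1*7)/7)*(-70))*(7/4) = (((5/2)*(⅐)*(5 - 7))*(-70))*(7/4) = (((5/2)*(⅐)*(-2))*(-70))*(7/4) = -5/7*(-70)*(7/4) = 50*(7/4) = 175/2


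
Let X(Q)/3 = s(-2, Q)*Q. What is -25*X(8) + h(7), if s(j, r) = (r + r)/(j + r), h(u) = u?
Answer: -1593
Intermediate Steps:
s(j, r) = 2*r/(j + r) (s(j, r) = (2*r)/(j + r) = 2*r/(j + r))
X(Q) = 6*Q²/(-2 + Q) (X(Q) = 3*((2*Q/(-2 + Q))*Q) = 3*(2*Q²/(-2 + Q)) = 6*Q²/(-2 + Q))
-25*X(8) + h(7) = -150*8²/(-2 + 8) + 7 = -150*64/6 + 7 = -25*64 + 7 = -1600 + 7 = -1593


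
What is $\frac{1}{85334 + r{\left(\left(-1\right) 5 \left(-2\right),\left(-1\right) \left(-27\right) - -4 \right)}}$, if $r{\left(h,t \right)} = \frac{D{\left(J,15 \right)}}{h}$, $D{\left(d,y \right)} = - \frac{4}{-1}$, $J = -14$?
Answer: $\frac{5}{426672} \approx 1.1719 \cdot 10^{-5}$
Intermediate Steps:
$D{\left(d,y \right)} = 4$ ($D{\left(d,y \right)} = \left(-4\right) \left(-1\right) = 4$)
$r{\left(h,t \right)} = \frac{4}{h}$
$\frac{1}{85334 + r{\left(\left(-1\right) 5 \left(-2\right),\left(-1\right) \left(-27\right) - -4 \right)}} = \frac{1}{85334 + \frac{4}{\left(-1\right) 5 \left(-2\right)}} = \frac{1}{85334 + \frac{4}{\left(-5\right) \left(-2\right)}} = \frac{1}{85334 + \frac{4}{10}} = \frac{1}{85334 + 4 \cdot \frac{1}{10}} = \frac{1}{85334 + \frac{2}{5}} = \frac{1}{\frac{426672}{5}} = \frac{5}{426672}$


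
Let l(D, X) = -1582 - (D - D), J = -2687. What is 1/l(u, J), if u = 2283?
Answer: -1/1582 ≈ -0.00063211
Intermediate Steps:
l(D, X) = -1582 (l(D, X) = -1582 - 1*0 = -1582 + 0 = -1582)
1/l(u, J) = 1/(-1582) = -1/1582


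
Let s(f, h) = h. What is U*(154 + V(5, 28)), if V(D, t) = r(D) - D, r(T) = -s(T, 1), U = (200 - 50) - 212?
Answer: -9176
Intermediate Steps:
U = -62 (U = 150 - 212 = -62)
r(T) = -1 (r(T) = -1*1 = -1)
V(D, t) = -1 - D
U*(154 + V(5, 28)) = -62*(154 + (-1 - 1*5)) = -62*(154 + (-1 - 5)) = -62*(154 - 6) = -62*148 = -9176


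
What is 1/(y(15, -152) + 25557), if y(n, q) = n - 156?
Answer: 1/25416 ≈ 3.9345e-5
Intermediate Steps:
y(n, q) = -156 + n
1/(y(15, -152) + 25557) = 1/((-156 + 15) + 25557) = 1/(-141 + 25557) = 1/25416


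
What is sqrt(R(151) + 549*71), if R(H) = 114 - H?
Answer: sqrt(38942) ≈ 197.34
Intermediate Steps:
sqrt(R(151) + 549*71) = sqrt((114 - 1*151) + 549*71) = sqrt((114 - 151) + 38979) = sqrt(-37 + 38979) = sqrt(38942)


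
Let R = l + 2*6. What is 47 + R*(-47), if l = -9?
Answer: -94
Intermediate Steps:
R = 3 (R = -9 + 2*6 = -9 + 12 = 3)
47 + R*(-47) = 47 + 3*(-47) = 47 - 141 = -94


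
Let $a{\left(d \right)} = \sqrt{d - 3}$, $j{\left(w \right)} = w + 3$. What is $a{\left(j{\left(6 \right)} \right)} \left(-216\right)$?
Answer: $- 216 \sqrt{6} \approx -529.09$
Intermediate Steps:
$j{\left(w \right)} = 3 + w$
$a{\left(d \right)} = \sqrt{-3 + d}$
$a{\left(j{\left(6 \right)} \right)} \left(-216\right) = \sqrt{-3 + \left(3 + 6\right)} \left(-216\right) = \sqrt{-3 + 9} \left(-216\right) = \sqrt{6} \left(-216\right) = - 216 \sqrt{6}$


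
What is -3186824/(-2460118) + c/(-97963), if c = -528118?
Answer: 805711718718/120500269817 ≈ 6.6864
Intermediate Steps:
-3186824/(-2460118) + c/(-97963) = -3186824/(-2460118) - 528118/(-97963) = -3186824*(-1/2460118) - 528118*(-1/97963) = 1593412/1230059 + 528118/97963 = 805711718718/120500269817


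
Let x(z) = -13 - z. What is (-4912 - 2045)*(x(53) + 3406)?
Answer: -23236380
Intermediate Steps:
(-4912 - 2045)*(x(53) + 3406) = (-4912 - 2045)*((-13 - 1*53) + 3406) = -6957*((-13 - 53) + 3406) = -6957*(-66 + 3406) = -6957*3340 = -23236380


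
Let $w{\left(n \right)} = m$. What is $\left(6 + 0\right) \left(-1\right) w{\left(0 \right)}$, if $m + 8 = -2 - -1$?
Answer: $54$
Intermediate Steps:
$m = -9$ ($m = -8 - 1 = -9$)
$w{\left(n \right)} = -9$
$\left(6 + 0\right) \left(-1\right) w{\left(0 \right)} = \left(6 + 0\right) \left(-1\right) \left(-9\right) = 6 \left(-1\right) \left(-9\right) = \left(-6\right) \left(-9\right) = 54$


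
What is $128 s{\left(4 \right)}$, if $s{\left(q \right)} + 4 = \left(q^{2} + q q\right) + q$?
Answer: $4096$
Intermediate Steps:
$s{\left(q \right)} = -4 + q + 2 q^{2}$ ($s{\left(q \right)} = -4 + \left(\left(q^{2} + q q\right) + q\right) = -4 + \left(\left(q^{2} + q^{2}\right) + q\right) = -4 + \left(2 q^{2} + q\right) = -4 + \left(q + 2 q^{2}\right) = -4 + q + 2 q^{2}$)
$128 s{\left(4 \right)} = 128 \left(-4 + 4 + 2 \cdot 4^{2}\right) = 128 \left(-4 + 4 + 2 \cdot 16\right) = 128 \left(-4 + 4 + 32\right) = 128 \cdot 32 = 4096$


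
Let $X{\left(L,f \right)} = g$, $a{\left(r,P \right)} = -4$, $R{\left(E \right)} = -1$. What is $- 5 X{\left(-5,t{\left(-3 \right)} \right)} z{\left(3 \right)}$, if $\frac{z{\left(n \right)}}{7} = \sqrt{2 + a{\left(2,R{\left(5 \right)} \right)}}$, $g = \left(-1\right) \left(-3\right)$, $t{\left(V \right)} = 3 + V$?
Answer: $- 105 i \sqrt{2} \approx - 148.49 i$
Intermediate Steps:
$g = 3$
$X{\left(L,f \right)} = 3$
$z{\left(n \right)} = 7 i \sqrt{2}$ ($z{\left(n \right)} = 7 \sqrt{2 - 4} = 7 \sqrt{-2} = 7 i \sqrt{2}$)
$- 5 X{\left(-5,t{\left(-3 \right)} \right)} z{\left(3 \right)} = \left(-5\right) 3 \cdot 7 i \sqrt{2} = - 15 \cdot 7 i \sqrt{2} = - 105 i \sqrt{2}$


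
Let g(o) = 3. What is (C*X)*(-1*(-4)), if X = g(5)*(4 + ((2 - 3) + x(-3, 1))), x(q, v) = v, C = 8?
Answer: 384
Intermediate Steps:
X = 12 (X = 3*(4 + ((2 - 3) + 1)) = 3*(4 + (-1 + 1)) = 3*(4 + 0) = 3*4 = 12)
(C*X)*(-1*(-4)) = (8*12)*(-1*(-4)) = 96*4 = 384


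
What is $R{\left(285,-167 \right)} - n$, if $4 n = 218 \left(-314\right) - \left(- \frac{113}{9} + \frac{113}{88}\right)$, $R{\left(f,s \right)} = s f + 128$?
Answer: $- \frac{96170399}{3168} \approx -30357.0$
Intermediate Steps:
$R{\left(f,s \right)} = 128 + f s$ ($R{\left(f,s \right)} = f s + 128 = 128 + f s$)
$n = - \frac{54205057}{3168}$ ($n = \frac{218 \left(-314\right) - \left(- \frac{113}{9} + \frac{113}{88}\right)}{4} = \frac{-68452 - - \frac{8927}{792}}{4} = \frac{-68452 + \left(- \frac{113}{88} + \frac{113}{9}\right)}{4} = \frac{-68452 + \frac{8927}{792}}{4} = \frac{1}{4} \left(- \frac{54205057}{792}\right) = - \frac{54205057}{3168} \approx -17110.0$)
$R{\left(285,-167 \right)} - n = \left(128 + 285 \left(-167\right)\right) - - \frac{54205057}{3168} = \left(128 - 47595\right) + \frac{54205057}{3168} = -47467 + \frac{54205057}{3168} = - \frac{96170399}{3168}$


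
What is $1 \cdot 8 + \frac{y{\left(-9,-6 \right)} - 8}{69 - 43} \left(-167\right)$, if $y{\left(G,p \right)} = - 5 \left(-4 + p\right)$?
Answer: $- \frac{3403}{13} \approx -261.77$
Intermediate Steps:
$y{\left(G,p \right)} = 20 - 5 p$
$1 \cdot 8 + \frac{y{\left(-9,-6 \right)} - 8}{69 - 43} \left(-167\right) = 1 \cdot 8 + \frac{\left(20 - -30\right) - 8}{69 - 43} \left(-167\right) = 8 + \frac{\left(20 + 30\right) - 8}{26} \left(-167\right) = 8 + \left(50 - 8\right) \frac{1}{26} \left(-167\right) = 8 + 42 \cdot \frac{1}{26} \left(-167\right) = 8 + \frac{21}{13} \left(-167\right) = 8 - \frac{3507}{13} = - \frac{3403}{13}$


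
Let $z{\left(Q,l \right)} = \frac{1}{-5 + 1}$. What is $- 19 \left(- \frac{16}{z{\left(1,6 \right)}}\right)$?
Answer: $-1216$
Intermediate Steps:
$z{\left(Q,l \right)} = - \frac{1}{4}$ ($z{\left(Q,l \right)} = \frac{1}{-4} = - \frac{1}{4}$)
$- 19 \left(- \frac{16}{z{\left(1,6 \right)}}\right) = - 19 \left(- \frac{16}{- \frac{1}{4}}\right) = - 19 \left(\left(-16\right) \left(-4\right)\right) = \left(-19\right) 64 = -1216$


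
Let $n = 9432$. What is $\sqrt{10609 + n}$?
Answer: $7 \sqrt{409} \approx 141.57$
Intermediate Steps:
$\sqrt{10609 + n} = \sqrt{10609 + 9432} = \sqrt{20041} = 7 \sqrt{409}$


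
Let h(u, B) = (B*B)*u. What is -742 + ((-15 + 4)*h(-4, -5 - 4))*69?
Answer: 245174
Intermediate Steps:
h(u, B) = u*B**2 (h(u, B) = B**2*u = u*B**2)
-742 + ((-15 + 4)*h(-4, -5 - 4))*69 = -742 + ((-15 + 4)*(-4*(-5 - 4)**2))*69 = -742 - (-44)*(-9)**2*69 = -742 - (-44)*81*69 = -742 - 11*(-324)*69 = -742 + 3564*69 = -742 + 245916 = 245174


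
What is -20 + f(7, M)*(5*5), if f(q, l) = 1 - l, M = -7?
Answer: 180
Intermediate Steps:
-20 + f(7, M)*(5*5) = -20 + (1 - 1*(-7))*(5*5) = -20 + (1 + 7)*25 = -20 + 8*25 = -20 + 200 = 180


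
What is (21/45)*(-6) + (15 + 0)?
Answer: 61/5 ≈ 12.200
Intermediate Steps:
(21/45)*(-6) + (15 + 0) = (21*(1/45))*(-6) + 15 = (7/15)*(-6) + 15 = -14/5 + 15 = 61/5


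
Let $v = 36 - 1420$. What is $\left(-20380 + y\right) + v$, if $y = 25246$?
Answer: $3482$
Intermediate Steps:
$v = -1384$ ($v = 36 - 1420 = -1384$)
$\left(-20380 + y\right) + v = \left(-20380 + 25246\right) - 1384 = 4866 - 1384 = 3482$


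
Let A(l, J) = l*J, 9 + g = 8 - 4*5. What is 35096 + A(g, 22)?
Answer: 34634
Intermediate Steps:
g = -21 (g = -9 + (8 - 4*5) = -9 + (8 - 20) = -9 - 12 = -21)
A(l, J) = J*l
35096 + A(g, 22) = 35096 + 22*(-21) = 35096 - 462 = 34634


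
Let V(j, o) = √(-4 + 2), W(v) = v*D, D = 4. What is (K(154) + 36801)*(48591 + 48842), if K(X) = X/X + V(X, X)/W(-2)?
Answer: 3585729266 - 97433*I*√2/8 ≈ 3.5857e+9 - 17224.0*I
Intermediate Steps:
W(v) = 4*v (W(v) = v*4 = 4*v)
V(j, o) = I*√2 (V(j, o) = √(-2) = I*√2)
K(X) = 1 - I*√2/8 (K(X) = X/X + (I*√2)/((4*(-2))) = 1 + (I*√2)/(-8) = 1 + (I*√2)*(-⅛) = 1 - I*√2/8)
(K(154) + 36801)*(48591 + 48842) = ((1 - I*√2/8) + 36801)*(48591 + 48842) = (36802 - I*√2/8)*97433 = 3585729266 - 97433*I*√2/8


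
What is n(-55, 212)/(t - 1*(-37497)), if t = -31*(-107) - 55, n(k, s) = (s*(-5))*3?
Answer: -3180/40759 ≈ -0.078020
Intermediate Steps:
n(k, s) = -15*s (n(k, s) = -5*s*3 = -15*s)
t = 3262 (t = 3317 - 55 = 3262)
n(-55, 212)/(t - 1*(-37497)) = (-15*212)/(3262 - 1*(-37497)) = -3180/(3262 + 37497) = -3180/40759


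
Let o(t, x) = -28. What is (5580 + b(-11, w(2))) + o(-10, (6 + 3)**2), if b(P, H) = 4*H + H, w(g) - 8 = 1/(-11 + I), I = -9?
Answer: 22367/4 ≈ 5591.8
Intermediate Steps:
w(g) = 159/20 (w(g) = 8 + 1/(-11 - 9) = 8 + 1/(-20) = 8 - 1/20 = 159/20)
b(P, H) = 5*H
(5580 + b(-11, w(2))) + o(-10, (6 + 3)**2) = (5580 + 5*(159/20)) - 28 = (5580 + 159/4) - 28 = 22479/4 - 28 = 22367/4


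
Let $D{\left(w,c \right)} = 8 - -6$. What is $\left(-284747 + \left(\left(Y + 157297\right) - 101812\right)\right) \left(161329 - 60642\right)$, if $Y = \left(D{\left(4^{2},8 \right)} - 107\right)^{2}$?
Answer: $-22212861131$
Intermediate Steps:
$D{\left(w,c \right)} = 14$ ($D{\left(w,c \right)} = 8 + 6 = 14$)
$Y = 8649$ ($Y = \left(14 - 107\right)^{2} = \left(-93\right)^{2} = 8649$)
$\left(-284747 + \left(\left(Y + 157297\right) - 101812\right)\right) \left(161329 - 60642\right) = \left(-284747 + \left(\left(8649 + 157297\right) - 101812\right)\right) \left(161329 - 60642\right) = \left(-284747 + \left(165946 - 101812\right)\right) 100687 = \left(-284747 + 64134\right) 100687 = \left(-220613\right) 100687 = -22212861131$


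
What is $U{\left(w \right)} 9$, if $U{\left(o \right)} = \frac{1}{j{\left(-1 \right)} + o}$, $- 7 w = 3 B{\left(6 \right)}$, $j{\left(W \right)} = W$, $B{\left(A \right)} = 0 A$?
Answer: $-9$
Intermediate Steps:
$B{\left(A \right)} = 0$
$w = 0$ ($w = - \frac{3 \cdot 0}{7} = \left(- \frac{1}{7}\right) 0 = 0$)
$U{\left(o \right)} = \frac{1}{-1 + o}$
$U{\left(w \right)} 9 = \frac{1}{-1 + 0} \cdot 9 = \frac{1}{-1} \cdot 9 = \left(-1\right) 9 = -9$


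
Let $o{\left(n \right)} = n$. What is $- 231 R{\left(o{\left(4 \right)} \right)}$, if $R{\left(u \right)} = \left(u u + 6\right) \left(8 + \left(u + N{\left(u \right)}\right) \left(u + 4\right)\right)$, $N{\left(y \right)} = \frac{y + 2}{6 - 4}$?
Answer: $-325248$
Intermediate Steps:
$N{\left(y \right)} = 1 + \frac{y}{2}$ ($N{\left(y \right)} = \frac{2 + y}{2} = \left(2 + y\right) \frac{1}{2} = 1 + \frac{y}{2}$)
$R{\left(u \right)} = \left(6 + u^{2}\right) \left(8 + \left(1 + \frac{3 u}{2}\right) \left(4 + u\right)\right)$ ($R{\left(u \right)} = \left(u u + 6\right) \left(8 + \left(u + \left(1 + \frac{u}{2}\right)\right) \left(u + 4\right)\right) = \left(u^{2} + 6\right) \left(8 + \left(1 + \frac{3 u}{2}\right) \left(4 + u\right)\right) = \left(6 + u^{2}\right) \left(8 + \left(1 + \frac{3 u}{2}\right) \left(4 + u\right)\right)$)
$- 231 R{\left(o{\left(4 \right)} \right)} = - 231 \left(72 + 7 \cdot 4^{3} + 21 \cdot 4^{2} + 42 \cdot 4 + \frac{3 \cdot 4^{4}}{2}\right) = - 231 \left(72 + 7 \cdot 64 + 21 \cdot 16 + 168 + \frac{3}{2} \cdot 256\right) = - 231 \left(72 + 448 + 336 + 168 + 384\right) = \left(-231\right) 1408 = -325248$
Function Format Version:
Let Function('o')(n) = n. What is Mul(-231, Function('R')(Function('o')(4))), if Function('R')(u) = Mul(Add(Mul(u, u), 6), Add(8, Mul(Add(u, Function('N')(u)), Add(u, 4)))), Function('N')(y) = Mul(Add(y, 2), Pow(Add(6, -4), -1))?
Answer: -325248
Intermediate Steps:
Function('N')(y) = Add(1, Mul(Rational(1, 2), y)) (Function('N')(y) = Mul(Add(2, y), Pow(2, -1)) = Mul(Add(2, y), Rational(1, 2)) = Add(1, Mul(Rational(1, 2), y)))
Function('R')(u) = Mul(Add(6, Pow(u, 2)), Add(8, Mul(Add(1, Mul(Rational(3, 2), u)), Add(4, u)))) (Function('R')(u) = Mul(Add(Mul(u, u), 6), Add(8, Mul(Add(u, Add(1, Mul(Rational(1, 2), u))), Add(u, 4)))) = Mul(Add(Pow(u, 2), 6), Add(8, Mul(Add(1, Mul(Rational(3, 2), u)), Add(4, u)))) = Mul(Add(6, Pow(u, 2)), Add(8, Mul(Add(1, Mul(Rational(3, 2), u)), Add(4, u)))))
Mul(-231, Function('R')(Function('o')(4))) = Mul(-231, Add(72, Mul(7, Pow(4, 3)), Mul(21, Pow(4, 2)), Mul(42, 4), Mul(Rational(3, 2), Pow(4, 4)))) = Mul(-231, Add(72, Mul(7, 64), Mul(21, 16), 168, Mul(Rational(3, 2), 256))) = Mul(-231, Add(72, 448, 336, 168, 384)) = Mul(-231, 1408) = -325248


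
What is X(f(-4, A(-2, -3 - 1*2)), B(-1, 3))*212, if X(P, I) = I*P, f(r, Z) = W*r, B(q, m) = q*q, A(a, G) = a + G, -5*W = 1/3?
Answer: 848/15 ≈ 56.533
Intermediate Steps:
W = -1/15 (W = -⅕/3 = -⅕*⅓ = -1/15 ≈ -0.066667)
A(a, G) = G + a
B(q, m) = q²
f(r, Z) = -r/15
X(f(-4, A(-2, -3 - 1*2)), B(-1, 3))*212 = ((-1)²*(-1/15*(-4)))*212 = (1*(4/15))*212 = (4/15)*212 = 848/15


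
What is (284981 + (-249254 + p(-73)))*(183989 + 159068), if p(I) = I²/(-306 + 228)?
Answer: 73397757653/6 ≈ 1.2233e+10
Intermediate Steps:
p(I) = -I²/78 (p(I) = I²/(-78) = -I²/78)
(284981 + (-249254 + p(-73)))*(183989 + 159068) = (284981 + (-249254 - 1/78*(-73)²))*(183989 + 159068) = (284981 + (-249254 - 1/78*5329))*343057 = (284981 + (-249254 - 5329/78))*343057 = (284981 - 19447141/78)*343057 = (2781377/78)*343057 = 73397757653/6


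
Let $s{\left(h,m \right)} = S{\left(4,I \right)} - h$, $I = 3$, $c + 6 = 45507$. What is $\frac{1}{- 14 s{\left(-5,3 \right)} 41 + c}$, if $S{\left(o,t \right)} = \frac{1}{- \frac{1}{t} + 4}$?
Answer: $\frac{11}{467219} \approx 2.3544 \cdot 10^{-5}$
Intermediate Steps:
$c = 45501$ ($c = -6 + 45507 = 45501$)
$S{\left(o,t \right)} = \frac{1}{4 - \frac{1}{t}}$
$s{\left(h,m \right)} = \frac{3}{11} - h$ ($s{\left(h,m \right)} = \frac{3}{-1 + 4 \cdot 3} - h = \frac{3}{-1 + 12} - h = \frac{3}{11} - h$)
$\frac{1}{- 14 s{\left(-5,3 \right)} 41 + c} = \frac{1}{- 14 \left(\frac{3}{11} - -5\right) 41 + 45501} = \frac{1}{- 14 \left(\frac{3}{11} + 5\right) 41 + 45501} = \frac{1}{\left(-14\right) \frac{58}{11} \cdot 41 + 45501} = \frac{1}{\left(- \frac{812}{11}\right) 41 + 45501} = \frac{1}{- \frac{33292}{11} + 45501} = \frac{1}{\frac{467219}{11}} = \frac{11}{467219}$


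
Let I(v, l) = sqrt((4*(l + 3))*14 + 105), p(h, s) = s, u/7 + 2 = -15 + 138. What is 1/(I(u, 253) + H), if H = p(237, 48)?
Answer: -48/12137 + sqrt(14441)/12137 ≈ 0.0059463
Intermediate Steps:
u = 847 (u = -14 + 7*(-15 + 138) = -14 + 7*123 = -14 + 861 = 847)
H = 48
I(v, l) = sqrt(273 + 56*l) (I(v, l) = sqrt((4*(3 + l))*14 + 105) = sqrt((12 + 4*l)*14 + 105) = sqrt((168 + 56*l) + 105) = sqrt(273 + 56*l))
1/(I(u, 253) + H) = 1/(sqrt(273 + 56*253) + 48) = 1/(sqrt(273 + 14168) + 48) = 1/(sqrt(14441) + 48) = 1/(48 + sqrt(14441))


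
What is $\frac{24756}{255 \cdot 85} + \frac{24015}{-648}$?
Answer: $- \frac{56053693}{1560600} \approx -35.918$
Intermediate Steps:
$\frac{24756}{255 \cdot 85} + \frac{24015}{-648} = \frac{24756}{21675} + 24015 \left(- \frac{1}{648}\right) = 24756 \cdot \frac{1}{21675} - \frac{8005}{216} = \frac{8252}{7225} - \frac{8005}{216} = - \frac{56053693}{1560600}$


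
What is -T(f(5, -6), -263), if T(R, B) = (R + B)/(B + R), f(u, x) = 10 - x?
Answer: -1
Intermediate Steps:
T(R, B) = 1 (T(R, B) = (B + R)/(B + R) = 1)
-T(f(5, -6), -263) = -1*1 = -1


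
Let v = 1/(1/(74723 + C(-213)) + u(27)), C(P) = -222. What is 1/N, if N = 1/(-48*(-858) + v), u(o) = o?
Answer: 82842843653/2011528 ≈ 41184.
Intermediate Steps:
v = 74501/2011528 (v = 1/(1/(74723 - 222) + 27) = 1/(1/74501 + 27) = 1/(2011528/74501) = 74501/2011528 ≈ 0.037037)
N = 2011528/82842843653 (N = 1/(-48*(-858) + 74501/2011528) = 1/(41184 + 74501/2011528) = 1/(82842843653/2011528) = 2011528/82842843653 ≈ 2.4281e-5)
1/N = 1/(2011528/82842843653) = 82842843653/2011528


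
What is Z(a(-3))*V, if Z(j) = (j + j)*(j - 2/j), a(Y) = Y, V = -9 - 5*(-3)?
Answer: 84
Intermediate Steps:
V = 6 (V = -9 + 15 = 6)
Z(j) = 2*j*(j - 2/j) (Z(j) = (2*j)*(j - 2/j) = 2*j*(j - 2/j))
Z(a(-3))*V = (-4 + 2*(-3)²)*6 = (-4 + 2*9)*6 = (-4 + 18)*6 = 14*6 = 84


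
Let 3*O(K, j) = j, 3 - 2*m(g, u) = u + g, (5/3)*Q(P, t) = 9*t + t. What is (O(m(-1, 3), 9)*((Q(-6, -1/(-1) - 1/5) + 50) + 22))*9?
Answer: 10368/5 ≈ 2073.6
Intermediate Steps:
Q(P, t) = 6*t (Q(P, t) = 3*(9*t + t)/5 = 3*(10*t)/5 = 6*t)
m(g, u) = 3/2 - g/2 - u/2 (m(g, u) = 3/2 - (u + g)/2 = 3/2 - (g + u)/2 = 3/2 + (-g/2 - u/2) = 3/2 - g/2 - u/2)
O(K, j) = j/3
(O(m(-1, 3), 9)*((Q(-6, -1/(-1) - 1/5) + 50) + 22))*9 = (((⅓)*9)*((6*(-1/(-1) - 1/5) + 50) + 22))*9 = (3*((6*(-1*(-1) - 1*⅕) + 50) + 22))*9 = (3*((6*(1 - ⅕) + 50) + 22))*9 = (3*((6*(⅘) + 50) + 22))*9 = (3*((24/5 + 50) + 22))*9 = (3*(274/5 + 22))*9 = (3*(384/5))*9 = (1152/5)*9 = 10368/5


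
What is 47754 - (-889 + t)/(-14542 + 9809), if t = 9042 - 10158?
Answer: 226017677/4733 ≈ 47754.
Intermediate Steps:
t = -1116
47754 - (-889 + t)/(-14542 + 9809) = 47754 - (-889 - 1116)/(-14542 + 9809) = 47754 - (-2005)/(-4733) = 47754 - (-2005)*(-1)/4733 = 47754 - 1*2005/4733 = 47754 - 2005/4733 = 226017677/4733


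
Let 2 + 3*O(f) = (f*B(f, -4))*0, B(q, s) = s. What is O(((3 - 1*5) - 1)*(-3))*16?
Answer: -32/3 ≈ -10.667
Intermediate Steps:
O(f) = -2/3 (O(f) = -2/3 + ((f*(-4))*0)/3 = -2/3 + (-4*f*0)/3 = -2/3 + (1/3)*0 = -2/3 + 0 = -2/3)
O(((3 - 1*5) - 1)*(-3))*16 = -2/3*16 = -32/3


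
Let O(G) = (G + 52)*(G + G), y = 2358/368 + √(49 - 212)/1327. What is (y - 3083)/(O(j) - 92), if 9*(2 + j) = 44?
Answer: -45853533/3355424 + 81*I*√163/24199172 ≈ -13.665 + 4.2734e-5*I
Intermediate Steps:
j = 26/9 (j = -2 + (⅑)*44 = -2 + 44/9 = 26/9 ≈ 2.8889)
y = 1179/184 + I*√163/1327 (y = 2358*(1/368) + √(-163)*(1/1327) = 1179/184 + (I*√163)*(1/1327) = 1179/184 + I*√163/1327 ≈ 6.4076 + 0.0096211*I)
O(G) = 2*G*(52 + G) (O(G) = (52 + G)*(2*G) = 2*G*(52 + G))
(y - 3083)/(O(j) - 92) = ((1179/184 + I*√163/1327) - 3083)/(2*(26/9)*(52 + 26/9) - 92) = (-566093/184 + I*√163/1327)/(2*(26/9)*(494/9) - 92) = (-566093/184 + I*√163/1327)/(25688/81 - 92) = (-566093/184 + I*√163/1327)/(18236/81) = (-566093/184 + I*√163/1327)*(81/18236) = -45853533/3355424 + 81*I*√163/24199172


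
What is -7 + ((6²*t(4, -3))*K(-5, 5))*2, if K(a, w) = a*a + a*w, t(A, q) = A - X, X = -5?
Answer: -7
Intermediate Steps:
t(A, q) = 5 + A (t(A, q) = A - 1*(-5) = A + 5 = 5 + A)
K(a, w) = a² + a*w
-7 + ((6²*t(4, -3))*K(-5, 5))*2 = -7 + ((6²*(5 + 4))*(-5*(-5 + 5)))*2 = -7 + ((36*9)*(-5*0))*2 = -7 + (324*0)*2 = -7 + 0*2 = -7 + 0 = -7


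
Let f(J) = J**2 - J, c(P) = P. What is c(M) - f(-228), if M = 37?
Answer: -52175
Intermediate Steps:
c(M) - f(-228) = 37 - (-228)*(-1 - 228) = 37 - (-228)*(-229) = 37 - 1*52212 = 37 - 52212 = -52175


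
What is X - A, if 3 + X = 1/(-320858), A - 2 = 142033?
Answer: -45574028605/320858 ≈ -1.4204e+5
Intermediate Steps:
A = 142035 (A = 2 + 142033 = 142035)
X = -962575/320858 (X = -3 + 1/(-320858) = -3 - 1/320858 = -962575/320858 ≈ -3.0000)
X - A = -962575/320858 - 1*142035 = -962575/320858 - 142035 = -45574028605/320858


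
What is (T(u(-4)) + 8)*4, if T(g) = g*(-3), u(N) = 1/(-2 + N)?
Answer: 34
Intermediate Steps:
T(g) = -3*g
(T(u(-4)) + 8)*4 = (-3/(-2 - 4) + 8)*4 = (-3/(-6) + 8)*4 = (-3*(-1/6) + 8)*4 = (1/2 + 8)*4 = (17/2)*4 = 34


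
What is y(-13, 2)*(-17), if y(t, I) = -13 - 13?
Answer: 442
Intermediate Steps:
y(t, I) = -26
y(-13, 2)*(-17) = -26*(-17) = 442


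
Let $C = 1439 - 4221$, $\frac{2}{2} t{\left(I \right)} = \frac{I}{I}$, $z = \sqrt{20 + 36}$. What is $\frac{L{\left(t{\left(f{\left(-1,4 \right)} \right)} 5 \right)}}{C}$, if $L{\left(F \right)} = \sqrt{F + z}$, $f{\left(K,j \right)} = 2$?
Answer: $- \frac{\sqrt{5 + 2 \sqrt{14}}}{2782} \approx -0.00127$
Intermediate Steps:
$z = 2 \sqrt{14}$ ($z = \sqrt{56} = 2 \sqrt{14} \approx 7.4833$)
$t{\left(I \right)} = 1$ ($t{\left(I \right)} = \frac{I}{I} = 1$)
$C = -2782$
$L{\left(F \right)} = \sqrt{F + 2 \sqrt{14}}$
$\frac{L{\left(t{\left(f{\left(-1,4 \right)} \right)} 5 \right)}}{C} = \frac{\sqrt{1 \cdot 5 + 2 \sqrt{14}}}{-2782} = \sqrt{5 + 2 \sqrt{14}} \left(- \frac{1}{2782}\right) = - \frac{\sqrt{5 + 2 \sqrt{14}}}{2782}$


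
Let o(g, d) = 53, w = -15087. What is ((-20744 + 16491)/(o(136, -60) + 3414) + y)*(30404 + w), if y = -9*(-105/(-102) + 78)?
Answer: -75672343763/6934 ≈ -1.0913e+7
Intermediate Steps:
y = -24183/34 (y = -9*(-105*(-1/102) + 78) = -9*(35/34 + 78) = -9*2687/34 = -24183/34 ≈ -711.26)
((-20744 + 16491)/(o(136, -60) + 3414) + y)*(30404 + w) = ((-20744 + 16491)/(53 + 3414) - 24183/34)*(30404 - 15087) = (-4253/3467 - 24183/34)*15317 = -83987063/117878*15317 = -75672343763/6934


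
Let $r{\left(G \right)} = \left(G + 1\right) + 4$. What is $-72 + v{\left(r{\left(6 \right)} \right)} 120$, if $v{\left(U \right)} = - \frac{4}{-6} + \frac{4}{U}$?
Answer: $\frac{568}{11} \approx 51.636$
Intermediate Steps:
$r{\left(G \right)} = 5 + G$ ($r{\left(G \right)} = \left(1 + G\right) + 4 = 5 + G$)
$v{\left(U \right)} = \frac{2}{3} + \frac{4}{U}$ ($v{\left(U \right)} = \left(-4\right) \left(- \frac{1}{6}\right) + \frac{4}{U} = \frac{2}{3} + \frac{4}{U}$)
$-72 + v{\left(r{\left(6 \right)} \right)} 120 = -72 + \left(\frac{2}{3} + \frac{4}{5 + 6}\right) 120 = -72 + \left(\frac{2}{3} + \frac{4}{11}\right) 120 = -72 + \frac{34}{33} \cdot 120 = -72 + \frac{1360}{11} = \frac{568}{11}$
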